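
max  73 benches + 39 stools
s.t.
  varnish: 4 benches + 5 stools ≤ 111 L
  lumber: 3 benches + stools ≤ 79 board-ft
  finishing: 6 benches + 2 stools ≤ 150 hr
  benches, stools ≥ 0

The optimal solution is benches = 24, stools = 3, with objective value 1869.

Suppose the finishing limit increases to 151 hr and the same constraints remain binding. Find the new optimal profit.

Check each constraint at x*: varnish 111/111 (tight); lumber 75/79 (slack 4); finishing 150/150 (tight).
By complementary slackness, y = 0 for the non-binding constraint.
From A_Bᵀ y = c: 4·y_varnish + 6·y_finishing = 73; 5·y_varnish + 2·y_finishing = 39.
→ y_varnish = 4 and y_finishing = 9.5.
Δz = y_finishing·Δb = 9.5 × (1) = 9.5, so new z* = 1869 + 9.5 = 1878.5.

1878.5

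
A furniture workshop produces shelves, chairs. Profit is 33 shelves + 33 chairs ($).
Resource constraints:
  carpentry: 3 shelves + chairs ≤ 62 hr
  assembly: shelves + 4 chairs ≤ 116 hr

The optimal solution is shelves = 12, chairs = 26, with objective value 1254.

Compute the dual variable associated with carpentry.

Both carpentry and assembly are binding at x*.
Dual feasibility on the basic columns requires 3·y_carpentry + 1·y_assembly = 33, 1·y_carpentry + 4·y_assembly = 33.
Solving: y_carpentry = 9, y_assembly = 6.
Shadow price of carpentry = 9.

9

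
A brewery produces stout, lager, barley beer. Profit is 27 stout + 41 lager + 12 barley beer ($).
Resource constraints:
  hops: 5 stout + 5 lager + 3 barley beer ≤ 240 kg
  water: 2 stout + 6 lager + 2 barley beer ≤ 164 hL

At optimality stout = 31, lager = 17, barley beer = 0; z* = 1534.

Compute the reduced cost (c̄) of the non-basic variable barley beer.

-7

Check each constraint at x*: hops 240/240 (tight); water 164/164 (tight).
From A_Bᵀ y = c: 5·y_hops + 2·y_water = 27; 5·y_hops + 6·y_water = 41.
Solving: y_hops = 4, y_water = 3.5.
Reduced cost of barley beer: c₃ − yᵀa₃ = 12 − (4·3 + 3.5·2) = 12 − 19 = -7.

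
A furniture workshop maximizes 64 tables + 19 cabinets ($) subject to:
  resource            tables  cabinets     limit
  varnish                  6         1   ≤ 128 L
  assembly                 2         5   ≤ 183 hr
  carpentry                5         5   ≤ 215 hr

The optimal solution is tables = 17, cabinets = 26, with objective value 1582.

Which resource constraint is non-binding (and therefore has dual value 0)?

assembly

varnish: 128/128 (binding)
assembly: 164/183 (slack 19)
carpentry: 215/215 (binding)
By complementary slackness, a constraint with positive slack has shadow price 0 → assembly.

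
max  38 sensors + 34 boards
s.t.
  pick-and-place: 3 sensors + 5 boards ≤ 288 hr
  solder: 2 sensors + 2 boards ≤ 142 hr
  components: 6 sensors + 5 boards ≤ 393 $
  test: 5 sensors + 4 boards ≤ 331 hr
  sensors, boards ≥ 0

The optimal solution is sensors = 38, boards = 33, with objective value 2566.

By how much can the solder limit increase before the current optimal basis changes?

1.2

Binding constraints: solder, components. The basis is B = [[2,2],[6,5]] with det -2.
Per unit increase in solder, x* moves by d = (-2.5, 3).
The basis stays optimal until pick-and-place becomes binding; allowable increase = 1.2 hr.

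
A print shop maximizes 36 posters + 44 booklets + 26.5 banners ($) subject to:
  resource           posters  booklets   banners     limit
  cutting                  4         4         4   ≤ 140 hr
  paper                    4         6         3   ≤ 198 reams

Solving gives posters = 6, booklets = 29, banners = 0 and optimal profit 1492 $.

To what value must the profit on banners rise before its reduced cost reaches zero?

At the optimum: cutting uses 140 of 140 (binding); paper uses 198 of 198 (binding).
The binding rows give the dual system: 4·y_cutting + 4·y_paper = 36 and 4·y_cutting + 6·y_paper = 44.
→ y_cutting = 5 and y_paper = 4.
banners enters the basis when its profit ≥ yᵀa₃ = 5·4 + 4·3 = 32.

32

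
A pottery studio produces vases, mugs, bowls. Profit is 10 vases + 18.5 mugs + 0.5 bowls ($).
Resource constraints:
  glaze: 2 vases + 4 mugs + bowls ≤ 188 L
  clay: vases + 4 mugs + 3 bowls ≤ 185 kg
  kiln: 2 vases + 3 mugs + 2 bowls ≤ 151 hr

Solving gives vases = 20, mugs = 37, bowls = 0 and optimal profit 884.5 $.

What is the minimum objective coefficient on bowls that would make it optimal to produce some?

At the optimum: glaze uses 188 of 188 (binding); clay uses 168 of 185 (slack = 17); kiln uses 151 of 151 (binding).
Since clay is not tight, its dual is 0.
Dual feasibility on the basic columns requires 2·y_glaze + 2·y_kiln = 10, 4·y_glaze + 3·y_kiln = 18.5.
This yields shadow prices y_glaze = 3.5, y_kiln = 1.5.
bowls enters the basis when its profit ≥ yᵀa₃ = 3.5·1 + 1.5·2 = 6.5.

6.5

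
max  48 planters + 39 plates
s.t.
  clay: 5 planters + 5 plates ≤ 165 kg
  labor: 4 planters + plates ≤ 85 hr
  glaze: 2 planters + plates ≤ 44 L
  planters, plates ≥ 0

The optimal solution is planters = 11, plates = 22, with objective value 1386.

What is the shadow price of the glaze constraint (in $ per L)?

9

Binding: clay and glaze. Non-binding: labor (19 unused).
Slack constraints have shadow price 0 (complementary slackness).
From A_Bᵀ y = c: 5·y_clay + 2·y_glaze = 48; 5·y_clay + 1·y_glaze = 39.
→ y_clay = 6 and y_glaze = 9.
Shadow price of glaze = 9.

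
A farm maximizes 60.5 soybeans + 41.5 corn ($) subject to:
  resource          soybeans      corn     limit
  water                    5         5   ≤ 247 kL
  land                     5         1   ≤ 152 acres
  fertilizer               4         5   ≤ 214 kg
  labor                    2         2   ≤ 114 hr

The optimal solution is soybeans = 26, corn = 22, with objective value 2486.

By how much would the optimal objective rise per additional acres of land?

6.5

Binding: land and fertilizer. Non-binding: water (7 unused), labor (18 unused).
Slack constraints have shadow price 0 (complementary slackness).
The binding rows give the dual system: 5·y_land + 4·y_fertilizer = 60.5 and 1·y_land + 5·y_fertilizer = 41.5.
This yields shadow prices y_land = 6.5, y_fertilizer = 7.
Shadow price of land = 6.5.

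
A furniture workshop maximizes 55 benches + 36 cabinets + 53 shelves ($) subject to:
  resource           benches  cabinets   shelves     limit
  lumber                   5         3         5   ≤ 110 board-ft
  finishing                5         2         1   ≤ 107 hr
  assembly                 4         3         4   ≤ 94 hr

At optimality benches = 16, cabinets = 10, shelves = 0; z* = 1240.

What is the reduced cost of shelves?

-2

Check each constraint at x*: lumber 110/110 (tight); finishing 100/107 (slack 7); assembly 94/94 (tight).
Slack constraints have shadow price 0 (complementary slackness).
From A_Bᵀ y = c: 5·y_lumber + 4·y_assembly = 55; 3·y_lumber + 3·y_assembly = 36.
→ y_lumber = 7 and y_assembly = 5.
Reduced cost of shelves: c₃ − yᵀa₃ = 53 − (7·5 + 5·4) = 53 − 55 = -2.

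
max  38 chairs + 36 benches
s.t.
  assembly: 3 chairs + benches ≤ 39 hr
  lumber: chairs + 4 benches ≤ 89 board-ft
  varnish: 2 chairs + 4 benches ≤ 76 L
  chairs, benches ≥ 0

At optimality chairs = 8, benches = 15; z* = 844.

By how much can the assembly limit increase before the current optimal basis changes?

75

Binding constraints: assembly, varnish. The basis is B = [[3,1],[2,4]] with det 10.
Per unit increase in assembly, x* moves by d = (0.4, -0.2).
The basis stays optimal until benches reaches 0; allowable increase = 75 hr.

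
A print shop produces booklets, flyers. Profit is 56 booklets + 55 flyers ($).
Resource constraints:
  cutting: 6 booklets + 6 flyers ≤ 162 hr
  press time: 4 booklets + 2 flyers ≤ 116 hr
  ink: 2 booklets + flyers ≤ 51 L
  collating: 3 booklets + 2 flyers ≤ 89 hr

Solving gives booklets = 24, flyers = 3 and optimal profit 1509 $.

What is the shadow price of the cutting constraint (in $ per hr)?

Binding: cutting and ink. Non-binding: press time (14 unused), collating (11 unused).
Since press time, collating are not tight, their duals are 0.
From A_Bᵀ y = c: 6·y_cutting + 2·y_ink = 56; 6·y_cutting + 1·y_ink = 55.
This yields shadow prices y_cutting = 9, y_ink = 1.
Shadow price of cutting = 9.

9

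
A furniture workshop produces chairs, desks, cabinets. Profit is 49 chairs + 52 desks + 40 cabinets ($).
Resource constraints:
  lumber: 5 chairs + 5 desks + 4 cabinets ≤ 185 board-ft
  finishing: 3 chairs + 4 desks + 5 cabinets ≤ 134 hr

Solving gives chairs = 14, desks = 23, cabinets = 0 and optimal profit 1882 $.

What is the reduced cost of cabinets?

-7

Both lumber and finishing are binding at x*.
Dual feasibility on the basic columns requires 5·y_lumber + 3·y_finishing = 49, 5·y_lumber + 4·y_finishing = 52.
Solving: y_lumber = 8, y_finishing = 3.
Reduced cost of cabinets: c₃ − yᵀa₃ = 40 − (8·4 + 3·5) = 40 − 47 = -7.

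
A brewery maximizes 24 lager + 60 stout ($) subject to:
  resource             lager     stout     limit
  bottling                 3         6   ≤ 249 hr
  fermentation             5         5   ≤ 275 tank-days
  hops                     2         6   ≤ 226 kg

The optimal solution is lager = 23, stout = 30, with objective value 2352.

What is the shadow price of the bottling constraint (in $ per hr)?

Binding: bottling and hops. Non-binding: fermentation (10 unused).
Since fermentation is not tight, its dual is 0.
From A_Bᵀ y = c: 3·y_bottling + 2·y_hops = 24; 6·y_bottling + 6·y_hops = 60.
Solving: y_bottling = 4, y_hops = 6.
Shadow price of bottling = 4.

4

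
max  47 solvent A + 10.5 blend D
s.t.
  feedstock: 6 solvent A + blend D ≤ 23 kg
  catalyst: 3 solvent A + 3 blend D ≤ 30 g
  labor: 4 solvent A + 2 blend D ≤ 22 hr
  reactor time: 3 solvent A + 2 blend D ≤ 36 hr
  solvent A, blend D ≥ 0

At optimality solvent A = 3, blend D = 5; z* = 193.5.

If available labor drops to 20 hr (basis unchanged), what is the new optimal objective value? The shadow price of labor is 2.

Δb = -2, so new z* = 193.5 + (2)·(-2) = 193.5 − 4 = 189.5.

189.5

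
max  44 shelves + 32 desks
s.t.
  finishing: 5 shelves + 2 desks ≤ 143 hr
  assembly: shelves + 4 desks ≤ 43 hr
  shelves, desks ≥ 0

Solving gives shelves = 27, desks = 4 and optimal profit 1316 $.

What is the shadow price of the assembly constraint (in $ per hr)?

Both finishing and assembly are binding at x*.
Dual feasibility on the basic columns requires 5·y_finishing + 1·y_assembly = 44, 2·y_finishing + 4·y_assembly = 32.
→ y_finishing = 8 and y_assembly = 4.
Shadow price of assembly = 4.

4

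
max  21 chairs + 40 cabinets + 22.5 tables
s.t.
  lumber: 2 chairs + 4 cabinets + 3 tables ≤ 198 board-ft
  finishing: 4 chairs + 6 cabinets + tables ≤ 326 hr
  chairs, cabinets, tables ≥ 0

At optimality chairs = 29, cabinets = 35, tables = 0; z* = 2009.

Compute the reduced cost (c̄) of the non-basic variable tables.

Both lumber and finishing are binding at x*.
From A_Bᵀ y = c: 2·y_lumber + 4·y_finishing = 21; 4·y_lumber + 6·y_finishing = 40.
→ y_lumber = 8.5 and y_finishing = 1.
Reduced cost of tables: c₃ − yᵀa₃ = 22.5 − (8.5·3 + 1·1) = 22.5 − 26.5 = -4.

-4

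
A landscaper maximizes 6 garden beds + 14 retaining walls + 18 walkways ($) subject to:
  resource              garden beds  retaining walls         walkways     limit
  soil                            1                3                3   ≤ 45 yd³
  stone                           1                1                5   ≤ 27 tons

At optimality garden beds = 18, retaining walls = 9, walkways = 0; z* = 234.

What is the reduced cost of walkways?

Both soil and stone are binding at x*.
From A_Bᵀ y = c: 1·y_soil + 1·y_stone = 6; 3·y_soil + 1·y_stone = 14.
This yields shadow prices y_soil = 4, y_stone = 2.
Reduced cost of walkways: c₃ − yᵀa₃ = 18 − (4·3 + 2·5) = 18 − 22 = -4.

-4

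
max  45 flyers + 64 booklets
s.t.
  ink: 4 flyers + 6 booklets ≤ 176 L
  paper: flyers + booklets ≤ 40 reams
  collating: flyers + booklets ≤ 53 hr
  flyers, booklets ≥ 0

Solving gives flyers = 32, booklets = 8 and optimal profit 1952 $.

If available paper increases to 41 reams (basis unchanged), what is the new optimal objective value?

At the optimum: ink uses 176 of 176 (binding); paper uses 40 of 40 (binding); collating uses 40 of 53 (slack = 13).
Since collating is not tight, its dual is 0.
Dual feasibility on the basic columns requires 4·y_ink + 1·y_paper = 45, 6·y_ink + 1·y_paper = 64.
This yields shadow prices y_ink = 9.5, y_paper = 7.
Δz = y_paper·Δb = 7 × (1) = 7, so new z* = 1952 + 7 = 1959.

1959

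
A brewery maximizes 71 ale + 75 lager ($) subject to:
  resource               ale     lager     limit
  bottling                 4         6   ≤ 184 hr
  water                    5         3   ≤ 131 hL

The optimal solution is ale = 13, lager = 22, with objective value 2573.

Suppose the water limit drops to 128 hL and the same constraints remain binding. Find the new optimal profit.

At the optimum: bottling uses 184 of 184 (binding); water uses 131 of 131 (binding).
The binding rows give the dual system: 4·y_bottling + 5·y_water = 71 and 6·y_bottling + 3·y_water = 75.
→ y_bottling = 9 and y_water = 7.
Δz = y_water·Δb = 7 × (-3) = -21, so new z* = 2573 − 21 = 2552.

2552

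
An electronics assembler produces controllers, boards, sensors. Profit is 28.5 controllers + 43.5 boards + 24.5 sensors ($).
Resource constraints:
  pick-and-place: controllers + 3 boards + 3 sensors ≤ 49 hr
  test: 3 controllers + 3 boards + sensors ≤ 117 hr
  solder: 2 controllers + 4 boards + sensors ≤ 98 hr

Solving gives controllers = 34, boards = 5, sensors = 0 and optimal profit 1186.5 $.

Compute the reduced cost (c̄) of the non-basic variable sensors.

-5

At the optimum: pick-and-place uses 49 of 49 (binding); test uses 117 of 117 (binding); solder uses 88 of 98 (slack = 10).
By complementary slackness, y = 0 for the non-binding constraint.
Dual feasibility on the basic columns requires 1·y_pick-and-place + 3·y_test = 28.5, 3·y_pick-and-place + 3·y_test = 43.5.
→ y_pick-and-place = 7.5 and y_test = 7.
Reduced cost of sensors: c₃ − yᵀa₃ = 24.5 − (7.5·3 + 7·1) = 24.5 − 29.5 = -5.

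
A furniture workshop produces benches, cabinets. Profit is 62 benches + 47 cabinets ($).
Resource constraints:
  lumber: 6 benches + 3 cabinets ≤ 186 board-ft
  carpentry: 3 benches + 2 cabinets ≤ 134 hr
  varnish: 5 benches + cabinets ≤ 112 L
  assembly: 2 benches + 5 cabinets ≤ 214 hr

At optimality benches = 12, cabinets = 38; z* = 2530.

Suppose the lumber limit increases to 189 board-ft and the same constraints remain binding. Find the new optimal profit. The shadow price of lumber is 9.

2557

Δb = 3, so new z* = 2530 + (9)·(3) = 2530 + 27 = 2557.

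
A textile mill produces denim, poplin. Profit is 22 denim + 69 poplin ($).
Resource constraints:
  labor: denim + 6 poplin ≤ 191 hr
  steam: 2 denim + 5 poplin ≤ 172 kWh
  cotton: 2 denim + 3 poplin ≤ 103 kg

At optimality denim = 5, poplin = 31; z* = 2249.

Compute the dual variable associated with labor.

Binding: labor and cotton. Non-binding: steam (7 unused).
Slack constraints have shadow price 0 (complementary slackness).
From A_Bᵀ y = c: 1·y_labor + 2·y_cotton = 22; 6·y_labor + 3·y_cotton = 69.
Solving: y_labor = 8, y_cotton = 7.
Shadow price of labor = 8.

8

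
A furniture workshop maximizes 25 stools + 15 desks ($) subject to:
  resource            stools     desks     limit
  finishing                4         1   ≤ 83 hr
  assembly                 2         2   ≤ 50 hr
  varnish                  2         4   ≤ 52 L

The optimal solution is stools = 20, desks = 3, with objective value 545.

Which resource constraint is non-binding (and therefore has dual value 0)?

assembly

finishing: 83/83 (binding)
assembly: 46/50 (slack 4)
varnish: 52/52 (binding)
By complementary slackness, a constraint with positive slack has shadow price 0 → assembly.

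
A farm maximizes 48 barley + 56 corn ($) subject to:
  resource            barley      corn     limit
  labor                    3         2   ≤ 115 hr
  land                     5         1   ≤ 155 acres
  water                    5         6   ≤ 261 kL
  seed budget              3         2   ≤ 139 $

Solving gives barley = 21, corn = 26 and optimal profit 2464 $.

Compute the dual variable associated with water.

At the optimum: labor uses 115 of 115 (binding); land uses 131 of 155 (slack = 24); water uses 261 of 261 (binding); seed budget uses 115 of 139 (slack = 24).
Slack constraints have shadow price 0 (complementary slackness).
From A_Bᵀ y = c: 3·y_labor + 5·y_water = 48; 2·y_labor + 6·y_water = 56.
Solving: y_labor = 1, y_water = 9.
Shadow price of water = 9.

9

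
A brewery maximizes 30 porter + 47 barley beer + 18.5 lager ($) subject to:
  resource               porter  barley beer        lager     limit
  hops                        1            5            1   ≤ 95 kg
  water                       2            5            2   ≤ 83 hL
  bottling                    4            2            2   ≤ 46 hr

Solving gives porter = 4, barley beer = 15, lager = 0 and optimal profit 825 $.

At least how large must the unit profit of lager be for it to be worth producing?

23

Check each constraint at x*: hops 79/95 (slack 16); water 83/83 (tight); bottling 46/46 (tight).
Since hops is not tight, its dual is 0.
Dual feasibility on the basic columns requires 2·y_water + 4·y_bottling = 30, 5·y_water + 2·y_bottling = 47.
This yields shadow prices y_water = 8, y_bottling = 3.5.
lager enters the basis when its profit ≥ yᵀa₃ = 8·2 + 3.5·2 = 23.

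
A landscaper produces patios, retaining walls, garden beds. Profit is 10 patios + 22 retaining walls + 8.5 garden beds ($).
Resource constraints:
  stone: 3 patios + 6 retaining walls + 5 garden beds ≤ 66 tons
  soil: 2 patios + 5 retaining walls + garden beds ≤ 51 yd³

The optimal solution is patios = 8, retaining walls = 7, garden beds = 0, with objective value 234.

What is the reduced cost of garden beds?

-3.5

Check each constraint at x*: stone 66/66 (tight); soil 51/51 (tight).
Dual feasibility on the basic columns requires 3·y_stone + 2·y_soil = 10, 6·y_stone + 5·y_soil = 22.
This yields shadow prices y_stone = 2, y_soil = 2.
Reduced cost of garden beds: c₃ − yᵀa₃ = 8.5 − (2·5 + 2·1) = 8.5 − 12 = -3.5.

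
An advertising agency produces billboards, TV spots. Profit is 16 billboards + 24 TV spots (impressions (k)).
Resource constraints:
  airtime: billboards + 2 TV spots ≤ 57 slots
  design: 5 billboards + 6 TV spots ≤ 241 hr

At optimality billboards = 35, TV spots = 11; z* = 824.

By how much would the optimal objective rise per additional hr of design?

Check each constraint at x*: airtime 57/57 (tight); design 241/241 (tight).
From A_Bᵀ y = c: 1·y_airtime + 5·y_design = 16; 2·y_airtime + 6·y_design = 24.
→ y_airtime = 6 and y_design = 2.
Shadow price of design = 2.

2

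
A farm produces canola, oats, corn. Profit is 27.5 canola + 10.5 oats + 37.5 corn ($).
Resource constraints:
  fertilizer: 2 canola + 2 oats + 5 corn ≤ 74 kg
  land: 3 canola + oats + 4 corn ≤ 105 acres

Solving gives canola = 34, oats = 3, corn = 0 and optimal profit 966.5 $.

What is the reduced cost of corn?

At the optimum: fertilizer uses 74 of 74 (binding); land uses 105 of 105 (binding).
Dual feasibility on the basic columns requires 2·y_fertilizer + 3·y_land = 27.5, 2·y_fertilizer + 1·y_land = 10.5.
This yields shadow prices y_fertilizer = 1, y_land = 8.5.
Reduced cost of corn: c₃ − yᵀa₃ = 37.5 − (1·5 + 8.5·4) = 37.5 − 39 = -1.5.

-1.5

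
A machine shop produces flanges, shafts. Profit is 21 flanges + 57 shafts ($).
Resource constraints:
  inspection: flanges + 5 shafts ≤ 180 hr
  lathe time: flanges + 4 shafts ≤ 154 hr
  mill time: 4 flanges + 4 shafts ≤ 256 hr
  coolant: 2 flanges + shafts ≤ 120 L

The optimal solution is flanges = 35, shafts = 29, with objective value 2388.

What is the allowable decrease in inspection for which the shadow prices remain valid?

Binding constraints: inspection, mill time. The basis is B = [[1,5],[4,4]] with det -16.
Per unit decrease in inspection, x* moves by d = (0.25, -0.25).
The basis stays optimal until coolant becomes binding; allowable decrease = 84 hr.

84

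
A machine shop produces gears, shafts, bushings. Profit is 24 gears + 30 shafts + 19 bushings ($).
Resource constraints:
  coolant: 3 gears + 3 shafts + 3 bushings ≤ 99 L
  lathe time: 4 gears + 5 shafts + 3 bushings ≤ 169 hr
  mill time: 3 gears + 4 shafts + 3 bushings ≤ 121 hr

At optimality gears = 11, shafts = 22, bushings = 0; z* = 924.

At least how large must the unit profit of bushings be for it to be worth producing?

24

Check each constraint at x*: coolant 99/99 (tight); lathe time 154/169 (slack 15); mill time 121/121 (tight).
Since lathe time is not tight, its dual is 0.
Dual feasibility on the basic columns requires 3·y_coolant + 3·y_mill time = 24, 3·y_coolant + 4·y_mill time = 30.
This yields shadow prices y_coolant = 2, y_mill time = 6.
bushings enters the basis when its profit ≥ yᵀa₃ = 2·3 + 6·3 = 24.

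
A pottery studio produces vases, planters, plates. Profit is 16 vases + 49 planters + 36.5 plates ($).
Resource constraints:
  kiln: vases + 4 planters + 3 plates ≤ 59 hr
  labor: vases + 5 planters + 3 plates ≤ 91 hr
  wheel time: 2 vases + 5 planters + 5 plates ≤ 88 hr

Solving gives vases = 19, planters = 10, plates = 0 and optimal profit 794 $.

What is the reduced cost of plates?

-6.5

At the optimum: kiln uses 59 of 59 (binding); labor uses 69 of 91 (slack = 22); wheel time uses 88 of 88 (binding).
By complementary slackness, y = 0 for the non-binding constraint.
Dual feasibility on the basic columns requires 1·y_kiln + 2·y_wheel time = 16, 4·y_kiln + 5·y_wheel time = 49.
This yields shadow prices y_kiln = 6, y_wheel time = 5.
Reduced cost of plates: c₃ − yᵀa₃ = 36.5 − (6·3 + 5·5) = 36.5 − 43 = -6.5.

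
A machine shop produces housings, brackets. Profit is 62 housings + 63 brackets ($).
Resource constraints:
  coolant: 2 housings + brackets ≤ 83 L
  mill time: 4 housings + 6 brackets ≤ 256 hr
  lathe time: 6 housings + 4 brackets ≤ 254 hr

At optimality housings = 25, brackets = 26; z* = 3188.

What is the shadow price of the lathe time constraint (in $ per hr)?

6

Check each constraint at x*: coolant 76/83 (slack 7); mill time 256/256 (tight); lathe time 254/254 (tight).
Since coolant is not tight, its dual is 0.
Dual feasibility on the basic columns requires 4·y_mill time + 6·y_lathe time = 62, 6·y_mill time + 4·y_lathe time = 63.
→ y_mill time = 6.5 and y_lathe time = 6.
Shadow price of lathe time = 6.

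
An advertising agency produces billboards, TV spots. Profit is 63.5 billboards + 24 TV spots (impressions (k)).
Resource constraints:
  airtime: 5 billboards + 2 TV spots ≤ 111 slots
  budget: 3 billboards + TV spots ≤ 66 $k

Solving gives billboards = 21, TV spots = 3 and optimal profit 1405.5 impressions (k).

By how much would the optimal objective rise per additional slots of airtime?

Check each constraint at x*: airtime 111/111 (tight); budget 66/66 (tight).
The binding rows give the dual system: 5·y_airtime + 3·y_budget = 63.5 and 2·y_airtime + 1·y_budget = 24.
This yields shadow prices y_airtime = 8.5, y_budget = 7.
Shadow price of airtime = 8.5.

8.5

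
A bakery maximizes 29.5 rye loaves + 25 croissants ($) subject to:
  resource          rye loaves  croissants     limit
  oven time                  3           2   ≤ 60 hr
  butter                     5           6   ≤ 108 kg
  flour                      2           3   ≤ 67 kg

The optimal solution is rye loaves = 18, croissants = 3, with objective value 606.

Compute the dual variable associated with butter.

At the optimum: oven time uses 60 of 60 (binding); butter uses 108 of 108 (binding); flour uses 45 of 67 (slack = 22).
Since flour is not tight, its dual is 0.
From A_Bᵀ y = c: 3·y_oven time + 5·y_butter = 29.5; 2·y_oven time + 6·y_butter = 25.
This yields shadow prices y_oven time = 6.5, y_butter = 2.
Shadow price of butter = 2.

2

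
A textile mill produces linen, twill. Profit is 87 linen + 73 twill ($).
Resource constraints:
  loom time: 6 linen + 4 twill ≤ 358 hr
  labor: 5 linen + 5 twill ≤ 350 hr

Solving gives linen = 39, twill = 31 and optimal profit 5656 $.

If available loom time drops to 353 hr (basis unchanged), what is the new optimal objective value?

Check each constraint at x*: loom time 358/358 (tight); labor 350/350 (tight).
The binding rows give the dual system: 6·y_loom time + 5·y_labor = 87 and 4·y_loom time + 5·y_labor = 73.
This yields shadow prices y_loom time = 7, y_labor = 9.
Δz = y_loom time·Δb = 7 × (-5) = -35, so new z* = 5656 − 35 = 5621.

5621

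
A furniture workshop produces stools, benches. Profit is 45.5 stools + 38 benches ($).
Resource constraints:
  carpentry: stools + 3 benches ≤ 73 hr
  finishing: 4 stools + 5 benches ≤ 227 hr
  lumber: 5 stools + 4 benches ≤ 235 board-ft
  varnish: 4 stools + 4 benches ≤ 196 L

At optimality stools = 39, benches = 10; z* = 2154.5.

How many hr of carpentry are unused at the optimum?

4

carpentry used = 1·39 + 3·10 = 69; slack = 73 − 69 = 4.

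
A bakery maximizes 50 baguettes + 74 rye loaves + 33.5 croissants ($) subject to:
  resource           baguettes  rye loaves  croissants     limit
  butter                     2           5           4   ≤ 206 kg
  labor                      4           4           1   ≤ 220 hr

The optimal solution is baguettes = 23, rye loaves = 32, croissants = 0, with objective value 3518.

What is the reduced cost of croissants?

At the optimum: butter uses 206 of 206 (binding); labor uses 220 of 220 (binding).
From A_Bᵀ y = c: 2·y_butter + 4·y_labor = 50; 5·y_butter + 4·y_labor = 74.
→ y_butter = 8 and y_labor = 8.5.
Reduced cost of croissants: c₃ − yᵀa₃ = 33.5 − (8·4 + 8.5·1) = 33.5 − 40.5 = -7.

-7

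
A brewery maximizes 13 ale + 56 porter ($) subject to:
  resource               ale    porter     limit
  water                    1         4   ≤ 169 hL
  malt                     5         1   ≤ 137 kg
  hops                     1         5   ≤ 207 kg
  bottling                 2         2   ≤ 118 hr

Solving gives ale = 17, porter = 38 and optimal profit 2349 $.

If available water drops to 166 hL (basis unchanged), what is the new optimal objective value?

At the optimum: water uses 169 of 169 (binding); malt uses 123 of 137 (slack = 14); hops uses 207 of 207 (binding); bottling uses 110 of 118 (slack = 8).
Since malt, bottling are not tight, their duals are 0.
The binding rows give the dual system: 1·y_water + 1·y_hops = 13 and 4·y_water + 5·y_hops = 56.
→ y_water = 9 and y_hops = 4.
Δz = y_water·Δb = 9 × (-3) = -27, so new z* = 2349 − 27 = 2322.

2322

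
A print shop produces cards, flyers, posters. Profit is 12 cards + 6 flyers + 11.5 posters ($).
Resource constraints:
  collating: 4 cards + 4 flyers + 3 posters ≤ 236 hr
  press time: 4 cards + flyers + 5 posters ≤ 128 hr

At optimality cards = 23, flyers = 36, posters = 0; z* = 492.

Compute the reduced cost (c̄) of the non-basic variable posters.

Check each constraint at x*: collating 236/236 (tight); press time 128/128 (tight).
Dual feasibility on the basic columns requires 4·y_collating + 4·y_press time = 12, 4·y_collating + 1·y_press time = 6.
This yields shadow prices y_collating = 1, y_press time = 2.
Reduced cost of posters: c₃ − yᵀa₃ = 11.5 − (1·3 + 2·5) = 11.5 − 13 = -1.5.

-1.5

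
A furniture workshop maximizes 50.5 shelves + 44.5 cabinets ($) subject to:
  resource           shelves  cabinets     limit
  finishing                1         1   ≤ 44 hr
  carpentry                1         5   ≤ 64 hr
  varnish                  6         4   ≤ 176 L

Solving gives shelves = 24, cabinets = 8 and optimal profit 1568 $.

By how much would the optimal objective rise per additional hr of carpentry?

Binding: carpentry and varnish. Non-binding: finishing (12 unused).
Slack constraints have shadow price 0 (complementary slackness).
Dual feasibility on the basic columns requires 1·y_carpentry + 6·y_varnish = 50.5, 5·y_carpentry + 4·y_varnish = 44.5.
Solving: y_carpentry = 2.5, y_varnish = 8.
Shadow price of carpentry = 2.5.

2.5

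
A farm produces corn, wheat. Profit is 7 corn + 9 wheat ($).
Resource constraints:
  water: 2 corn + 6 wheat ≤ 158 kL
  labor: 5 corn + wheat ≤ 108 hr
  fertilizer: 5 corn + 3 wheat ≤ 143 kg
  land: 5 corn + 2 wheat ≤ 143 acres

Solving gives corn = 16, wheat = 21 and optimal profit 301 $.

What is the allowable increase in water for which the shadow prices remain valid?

Binding constraints: water, fertilizer. The basis is B = [[2,6],[5,3]] with det -24.
Per unit increase in water, x* moves by d = (-0.125, 0.2083).
The basis stays optimal until corn reaches 0; allowable increase = 128 kL.

128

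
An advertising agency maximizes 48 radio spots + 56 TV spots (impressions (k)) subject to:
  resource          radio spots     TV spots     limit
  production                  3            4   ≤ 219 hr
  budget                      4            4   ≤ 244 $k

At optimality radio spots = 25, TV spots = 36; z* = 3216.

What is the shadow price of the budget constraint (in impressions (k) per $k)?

At the optimum: production uses 219 of 219 (binding); budget uses 244 of 244 (binding).
Dual feasibility on the basic columns requires 3·y_production + 4·y_budget = 48, 4·y_production + 4·y_budget = 56.
→ y_production = 8 and y_budget = 6.
Shadow price of budget = 6.

6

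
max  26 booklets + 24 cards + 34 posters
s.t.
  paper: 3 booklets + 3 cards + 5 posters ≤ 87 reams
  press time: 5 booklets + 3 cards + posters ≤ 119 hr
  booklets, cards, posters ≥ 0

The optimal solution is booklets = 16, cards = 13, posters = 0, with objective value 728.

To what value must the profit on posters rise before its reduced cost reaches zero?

Both paper and press time are binding at x*.
From A_Bᵀ y = c: 3·y_paper + 5·y_press time = 26; 3·y_paper + 3·y_press time = 24.
This yields shadow prices y_paper = 7, y_press time = 1.
posters enters the basis when its profit ≥ yᵀa₃ = 7·5 + 1·1 = 36.

36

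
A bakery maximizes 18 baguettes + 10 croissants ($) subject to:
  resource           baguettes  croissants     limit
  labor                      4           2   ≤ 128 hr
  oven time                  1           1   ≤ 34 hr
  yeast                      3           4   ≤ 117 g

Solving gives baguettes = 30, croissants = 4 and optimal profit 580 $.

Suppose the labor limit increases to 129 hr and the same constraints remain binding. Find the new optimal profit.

584

Binding: labor and oven time. Non-binding: yeast (11 unused).
Slack constraints have shadow price 0 (complementary slackness).
From A_Bᵀ y = c: 4·y_labor + 1·y_oven time = 18; 2·y_labor + 1·y_oven time = 10.
This yields shadow prices y_labor = 4, y_oven time = 2.
Δz = y_labor·Δb = 4 × (1) = 4, so new z* = 580 + 4 = 584.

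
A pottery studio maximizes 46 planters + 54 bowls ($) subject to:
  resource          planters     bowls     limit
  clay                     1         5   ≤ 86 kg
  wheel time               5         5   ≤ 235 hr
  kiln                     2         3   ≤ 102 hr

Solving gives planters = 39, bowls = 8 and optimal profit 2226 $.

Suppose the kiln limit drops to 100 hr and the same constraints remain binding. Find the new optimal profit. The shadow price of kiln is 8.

2210

Δb = -2, so new z* = 2226 + (8)·(-2) = 2226 − 16 = 2210.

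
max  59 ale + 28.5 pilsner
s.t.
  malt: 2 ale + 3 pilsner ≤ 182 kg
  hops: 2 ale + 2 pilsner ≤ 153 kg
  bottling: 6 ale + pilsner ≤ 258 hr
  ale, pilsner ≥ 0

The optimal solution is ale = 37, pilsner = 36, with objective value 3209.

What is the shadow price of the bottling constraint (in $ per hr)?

7.5

At the optimum: malt uses 182 of 182 (binding); hops uses 146 of 153 (slack = 7); bottling uses 258 of 258 (binding).
Slack constraints have shadow price 0 (complementary slackness).
The binding rows give the dual system: 2·y_malt + 6·y_bottling = 59 and 3·y_malt + 1·y_bottling = 28.5.
This yields shadow prices y_malt = 7, y_bottling = 7.5.
Shadow price of bottling = 7.5.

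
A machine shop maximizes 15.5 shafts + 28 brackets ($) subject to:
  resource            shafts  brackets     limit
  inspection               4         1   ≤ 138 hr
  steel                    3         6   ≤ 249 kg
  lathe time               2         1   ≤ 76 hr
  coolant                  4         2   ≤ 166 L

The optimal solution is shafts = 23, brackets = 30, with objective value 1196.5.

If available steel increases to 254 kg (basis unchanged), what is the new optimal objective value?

1219

Binding: steel and lathe time. Non-binding: inspection (16 unused), coolant (14 unused).
Since inspection, coolant are not tight, their duals are 0.
Dual feasibility on the basic columns requires 3·y_steel + 2·y_lathe time = 15.5, 6·y_steel + 1·y_lathe time = 28.
→ y_steel = 4.5 and y_lathe time = 1.
Δz = y_steel·Δb = 4.5 × (5) = 22.5, so new z* = 1196.5 + 22.5 = 1219.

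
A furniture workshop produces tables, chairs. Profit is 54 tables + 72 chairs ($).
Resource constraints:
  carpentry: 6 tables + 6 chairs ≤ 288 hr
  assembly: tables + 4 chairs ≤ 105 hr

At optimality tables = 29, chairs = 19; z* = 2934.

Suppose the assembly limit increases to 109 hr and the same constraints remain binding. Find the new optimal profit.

2958

At the optimum: carpentry uses 288 of 288 (binding); assembly uses 105 of 105 (binding).
From A_Bᵀ y = c: 6·y_carpentry + 1·y_assembly = 54; 6·y_carpentry + 4·y_assembly = 72.
→ y_carpentry = 8 and y_assembly = 6.
Δz = y_assembly·Δb = 6 × (4) = 24, so new z* = 2934 + 24 = 2958.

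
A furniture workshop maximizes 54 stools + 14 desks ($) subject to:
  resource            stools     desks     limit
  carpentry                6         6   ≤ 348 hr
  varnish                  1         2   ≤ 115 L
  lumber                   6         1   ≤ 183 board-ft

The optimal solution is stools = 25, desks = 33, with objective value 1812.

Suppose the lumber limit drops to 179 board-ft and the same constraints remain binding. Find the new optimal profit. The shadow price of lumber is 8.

1780

Δb = -4, so new z* = 1812 + (8)·(-4) = 1812 − 32 = 1780.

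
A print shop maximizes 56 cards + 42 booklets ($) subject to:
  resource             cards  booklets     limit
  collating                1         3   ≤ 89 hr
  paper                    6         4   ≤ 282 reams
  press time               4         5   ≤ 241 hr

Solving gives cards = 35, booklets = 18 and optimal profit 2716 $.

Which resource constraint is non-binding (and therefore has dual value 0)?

press time

collating: 89/89 (binding)
paper: 282/282 (binding)
press time: 230/241 (slack 11)
By complementary slackness, a constraint with positive slack has shadow price 0 → press time.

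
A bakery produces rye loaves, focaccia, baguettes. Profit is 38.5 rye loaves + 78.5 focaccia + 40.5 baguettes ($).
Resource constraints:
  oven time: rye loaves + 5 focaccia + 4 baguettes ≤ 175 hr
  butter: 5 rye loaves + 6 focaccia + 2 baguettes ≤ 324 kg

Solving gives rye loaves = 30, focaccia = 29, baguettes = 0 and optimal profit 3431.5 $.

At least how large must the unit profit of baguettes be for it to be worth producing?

At the optimum: oven time uses 175 of 175 (binding); butter uses 324 of 324 (binding).
Dual feasibility on the basic columns requires 1·y_oven time + 5·y_butter = 38.5, 5·y_oven time + 6·y_butter = 78.5.
This yields shadow prices y_oven time = 8.5, y_butter = 6.
baguettes enters the basis when its profit ≥ yᵀa₃ = 8.5·4 + 6·2 = 46.

46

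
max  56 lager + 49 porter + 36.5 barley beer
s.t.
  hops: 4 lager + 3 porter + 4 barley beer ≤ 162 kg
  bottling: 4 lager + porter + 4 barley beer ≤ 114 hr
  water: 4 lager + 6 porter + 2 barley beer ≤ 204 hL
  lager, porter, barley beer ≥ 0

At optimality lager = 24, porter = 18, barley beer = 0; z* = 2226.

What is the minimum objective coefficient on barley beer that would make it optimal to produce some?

42

At the optimum: hops uses 150 of 162 (slack = 12); bottling uses 114 of 114 (binding); water uses 204 of 204 (binding).
Slack constraints have shadow price 0 (complementary slackness).
Dual feasibility on the basic columns requires 4·y_bottling + 4·y_water = 56, 1·y_bottling + 6·y_water = 49.
This yields shadow prices y_bottling = 7, y_water = 7.
barley beer enters the basis when its profit ≥ yᵀa₃ = 7·4 + 7·2 = 42.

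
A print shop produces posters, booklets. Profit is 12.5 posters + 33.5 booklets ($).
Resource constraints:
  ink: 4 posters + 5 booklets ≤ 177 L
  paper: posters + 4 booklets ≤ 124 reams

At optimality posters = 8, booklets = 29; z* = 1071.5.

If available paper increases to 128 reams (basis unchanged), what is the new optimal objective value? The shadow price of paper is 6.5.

Δb = 4, so new z* = 1071.5 + (6.5)·(4) = 1071.5 + 26 = 1097.5.

1097.5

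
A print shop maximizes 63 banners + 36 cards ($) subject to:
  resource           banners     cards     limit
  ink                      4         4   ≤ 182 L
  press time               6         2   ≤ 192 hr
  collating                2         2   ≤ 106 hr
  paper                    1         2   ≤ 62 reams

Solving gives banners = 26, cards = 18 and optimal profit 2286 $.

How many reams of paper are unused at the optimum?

0

paper used = 1·26 + 2·18 = 62; slack = 62 − 62 = 0.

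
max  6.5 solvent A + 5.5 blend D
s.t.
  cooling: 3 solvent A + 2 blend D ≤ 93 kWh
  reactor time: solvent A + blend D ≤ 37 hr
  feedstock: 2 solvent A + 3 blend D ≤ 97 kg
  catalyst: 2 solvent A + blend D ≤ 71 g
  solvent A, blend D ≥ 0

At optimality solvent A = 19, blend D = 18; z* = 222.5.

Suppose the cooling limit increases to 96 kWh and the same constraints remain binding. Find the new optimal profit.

Binding: cooling and reactor time. Non-binding: feedstock (5 unused), catalyst (15 unused).
Since feedstock, catalyst are not tight, their duals are 0.
From A_Bᵀ y = c: 3·y_cooling + 1·y_reactor time = 6.5; 2·y_cooling + 1·y_reactor time = 5.5.
Solving: y_cooling = 1, y_reactor time = 3.5.
Δz = y_cooling·Δb = 1 × (3) = 3, so new z* = 222.5 + 3 = 225.5.

225.5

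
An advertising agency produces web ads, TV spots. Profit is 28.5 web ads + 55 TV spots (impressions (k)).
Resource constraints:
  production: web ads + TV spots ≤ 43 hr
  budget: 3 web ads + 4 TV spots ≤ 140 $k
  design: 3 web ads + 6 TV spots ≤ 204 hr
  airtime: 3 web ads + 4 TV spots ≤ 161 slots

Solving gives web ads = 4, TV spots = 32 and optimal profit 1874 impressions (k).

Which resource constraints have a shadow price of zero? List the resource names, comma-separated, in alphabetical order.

production: 36/43 (slack 7)
budget: 140/140 (binding)
design: 204/204 (binding)
airtime: 140/161 (slack 21)
By complementary slackness, a constraint with positive slack has shadow price 0 → airtime, production.

airtime, production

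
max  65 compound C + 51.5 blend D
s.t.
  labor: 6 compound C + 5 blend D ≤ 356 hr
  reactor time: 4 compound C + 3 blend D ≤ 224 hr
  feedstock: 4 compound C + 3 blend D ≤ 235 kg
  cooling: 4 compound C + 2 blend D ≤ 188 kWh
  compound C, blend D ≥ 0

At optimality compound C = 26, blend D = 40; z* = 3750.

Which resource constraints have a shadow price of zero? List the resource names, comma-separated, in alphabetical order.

labor: 356/356 (binding)
reactor time: 224/224 (binding)
feedstock: 224/235 (slack 11)
cooling: 184/188 (slack 4)
By complementary slackness, a constraint with positive slack has shadow price 0 → cooling, feedstock.

cooling, feedstock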